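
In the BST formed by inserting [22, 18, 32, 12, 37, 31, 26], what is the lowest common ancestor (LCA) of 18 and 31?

Tree insertion order: [22, 18, 32, 12, 37, 31, 26]
Tree (level-order array): [22, 18, 32, 12, None, 31, 37, None, None, 26]
In a BST, the LCA of p=18, q=31 is the first node v on the
root-to-leaf path with p <= v <= q (go left if both < v, right if both > v).
Walk from root:
  at 22: 18 <= 22 <= 31, this is the LCA
LCA = 22


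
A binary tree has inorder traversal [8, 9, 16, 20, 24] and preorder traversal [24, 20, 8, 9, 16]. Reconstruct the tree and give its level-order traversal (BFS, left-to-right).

Inorder:  [8, 9, 16, 20, 24]
Preorder: [24, 20, 8, 9, 16]
Algorithm: preorder visits root first, so consume preorder in order;
for each root, split the current inorder slice at that value into
left-subtree inorder and right-subtree inorder, then recurse.
Recursive splits:
  root=24; inorder splits into left=[8, 9, 16, 20], right=[]
  root=20; inorder splits into left=[8, 9, 16], right=[]
  root=8; inorder splits into left=[], right=[9, 16]
  root=9; inorder splits into left=[], right=[16]
  root=16; inorder splits into left=[], right=[]
Reconstructed level-order: [24, 20, 8, 9, 16]


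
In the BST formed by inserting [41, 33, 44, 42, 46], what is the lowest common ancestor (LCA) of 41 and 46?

Tree insertion order: [41, 33, 44, 42, 46]
Tree (level-order array): [41, 33, 44, None, None, 42, 46]
In a BST, the LCA of p=41, q=46 is the first node v on the
root-to-leaf path with p <= v <= q (go left if both < v, right if both > v).
Walk from root:
  at 41: 41 <= 41 <= 46, this is the LCA
LCA = 41


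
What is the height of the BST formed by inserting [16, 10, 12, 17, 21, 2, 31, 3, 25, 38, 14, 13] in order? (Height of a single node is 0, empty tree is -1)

Insertion order: [16, 10, 12, 17, 21, 2, 31, 3, 25, 38, 14, 13]
Tree (level-order array): [16, 10, 17, 2, 12, None, 21, None, 3, None, 14, None, 31, None, None, 13, None, 25, 38]
Compute height bottom-up (empty subtree = -1):
  height(3) = 1 + max(-1, -1) = 0
  height(2) = 1 + max(-1, 0) = 1
  height(13) = 1 + max(-1, -1) = 0
  height(14) = 1 + max(0, -1) = 1
  height(12) = 1 + max(-1, 1) = 2
  height(10) = 1 + max(1, 2) = 3
  height(25) = 1 + max(-1, -1) = 0
  height(38) = 1 + max(-1, -1) = 0
  height(31) = 1 + max(0, 0) = 1
  height(21) = 1 + max(-1, 1) = 2
  height(17) = 1 + max(-1, 2) = 3
  height(16) = 1 + max(3, 3) = 4
Height = 4


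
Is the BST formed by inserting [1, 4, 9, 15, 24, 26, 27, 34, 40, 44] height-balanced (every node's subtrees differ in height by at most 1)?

Tree (level-order array): [1, None, 4, None, 9, None, 15, None, 24, None, 26, None, 27, None, 34, None, 40, None, 44]
Definition: a tree is height-balanced if, at every node, |h(left) - h(right)| <= 1 (empty subtree has height -1).
Bottom-up per-node check:
  node 44: h_left=-1, h_right=-1, diff=0 [OK], height=0
  node 40: h_left=-1, h_right=0, diff=1 [OK], height=1
  node 34: h_left=-1, h_right=1, diff=2 [FAIL (|-1-1|=2 > 1)], height=2
  node 27: h_left=-1, h_right=2, diff=3 [FAIL (|-1-2|=3 > 1)], height=3
  node 26: h_left=-1, h_right=3, diff=4 [FAIL (|-1-3|=4 > 1)], height=4
  node 24: h_left=-1, h_right=4, diff=5 [FAIL (|-1-4|=5 > 1)], height=5
  node 15: h_left=-1, h_right=5, diff=6 [FAIL (|-1-5|=6 > 1)], height=6
  node 9: h_left=-1, h_right=6, diff=7 [FAIL (|-1-6|=7 > 1)], height=7
  node 4: h_left=-1, h_right=7, diff=8 [FAIL (|-1-7|=8 > 1)], height=8
  node 1: h_left=-1, h_right=8, diff=9 [FAIL (|-1-8|=9 > 1)], height=9
Node 34 violates the condition: |-1 - 1| = 2 > 1.
Result: Not balanced


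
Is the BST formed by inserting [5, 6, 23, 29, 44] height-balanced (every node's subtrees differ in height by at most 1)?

Tree (level-order array): [5, None, 6, None, 23, None, 29, None, 44]
Definition: a tree is height-balanced if, at every node, |h(left) - h(right)| <= 1 (empty subtree has height -1).
Bottom-up per-node check:
  node 44: h_left=-1, h_right=-1, diff=0 [OK], height=0
  node 29: h_left=-1, h_right=0, diff=1 [OK], height=1
  node 23: h_left=-1, h_right=1, diff=2 [FAIL (|-1-1|=2 > 1)], height=2
  node 6: h_left=-1, h_right=2, diff=3 [FAIL (|-1-2|=3 > 1)], height=3
  node 5: h_left=-1, h_right=3, diff=4 [FAIL (|-1-3|=4 > 1)], height=4
Node 23 violates the condition: |-1 - 1| = 2 > 1.
Result: Not balanced


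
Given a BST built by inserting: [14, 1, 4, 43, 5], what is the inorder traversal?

Tree insertion order: [14, 1, 4, 43, 5]
Tree (level-order array): [14, 1, 43, None, 4, None, None, None, 5]
Inorder traversal: [1, 4, 5, 14, 43]


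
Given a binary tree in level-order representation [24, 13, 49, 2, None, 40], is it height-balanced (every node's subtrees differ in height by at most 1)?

Tree (level-order array): [24, 13, 49, 2, None, 40]
Definition: a tree is height-balanced if, at every node, |h(left) - h(right)| <= 1 (empty subtree has height -1).
Bottom-up per-node check:
  node 2: h_left=-1, h_right=-1, diff=0 [OK], height=0
  node 13: h_left=0, h_right=-1, diff=1 [OK], height=1
  node 40: h_left=-1, h_right=-1, diff=0 [OK], height=0
  node 49: h_left=0, h_right=-1, diff=1 [OK], height=1
  node 24: h_left=1, h_right=1, diff=0 [OK], height=2
All nodes satisfy the balance condition.
Result: Balanced


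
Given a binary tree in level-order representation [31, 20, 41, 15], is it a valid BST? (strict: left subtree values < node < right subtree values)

Level-order array: [31, 20, 41, 15]
Validate using subtree bounds (lo, hi): at each node, require lo < value < hi,
then recurse left with hi=value and right with lo=value.
Preorder trace (stopping at first violation):
  at node 31 with bounds (-inf, +inf): OK
  at node 20 with bounds (-inf, 31): OK
  at node 15 with bounds (-inf, 20): OK
  at node 41 with bounds (31, +inf): OK
No violation found at any node.
Result: Valid BST


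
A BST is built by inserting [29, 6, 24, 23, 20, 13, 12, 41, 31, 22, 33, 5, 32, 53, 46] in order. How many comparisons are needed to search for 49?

Search path for 49: 29 -> 41 -> 53 -> 46
Found: False
Comparisons: 4


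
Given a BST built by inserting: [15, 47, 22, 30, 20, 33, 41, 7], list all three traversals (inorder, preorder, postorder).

Tree insertion order: [15, 47, 22, 30, 20, 33, 41, 7]
Tree (level-order array): [15, 7, 47, None, None, 22, None, 20, 30, None, None, None, 33, None, 41]
Inorder (L, root, R): [7, 15, 20, 22, 30, 33, 41, 47]
Preorder (root, L, R): [15, 7, 47, 22, 20, 30, 33, 41]
Postorder (L, R, root): [7, 20, 41, 33, 30, 22, 47, 15]


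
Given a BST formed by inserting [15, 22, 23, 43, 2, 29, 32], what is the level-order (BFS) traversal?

Tree insertion order: [15, 22, 23, 43, 2, 29, 32]
Tree (level-order array): [15, 2, 22, None, None, None, 23, None, 43, 29, None, None, 32]
BFS from the root, enqueuing left then right child of each popped node:
  queue [15] -> pop 15, enqueue [2, 22], visited so far: [15]
  queue [2, 22] -> pop 2, enqueue [none], visited so far: [15, 2]
  queue [22] -> pop 22, enqueue [23], visited so far: [15, 2, 22]
  queue [23] -> pop 23, enqueue [43], visited so far: [15, 2, 22, 23]
  queue [43] -> pop 43, enqueue [29], visited so far: [15, 2, 22, 23, 43]
  queue [29] -> pop 29, enqueue [32], visited so far: [15, 2, 22, 23, 43, 29]
  queue [32] -> pop 32, enqueue [none], visited so far: [15, 2, 22, 23, 43, 29, 32]
Result: [15, 2, 22, 23, 43, 29, 32]


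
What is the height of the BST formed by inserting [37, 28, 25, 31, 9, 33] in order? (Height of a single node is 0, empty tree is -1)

Insertion order: [37, 28, 25, 31, 9, 33]
Tree (level-order array): [37, 28, None, 25, 31, 9, None, None, 33]
Compute height bottom-up (empty subtree = -1):
  height(9) = 1 + max(-1, -1) = 0
  height(25) = 1 + max(0, -1) = 1
  height(33) = 1 + max(-1, -1) = 0
  height(31) = 1 + max(-1, 0) = 1
  height(28) = 1 + max(1, 1) = 2
  height(37) = 1 + max(2, -1) = 3
Height = 3


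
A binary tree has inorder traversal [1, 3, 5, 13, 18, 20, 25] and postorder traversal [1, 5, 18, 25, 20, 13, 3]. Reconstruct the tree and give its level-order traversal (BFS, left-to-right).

Inorder:   [1, 3, 5, 13, 18, 20, 25]
Postorder: [1, 5, 18, 25, 20, 13, 3]
Algorithm: postorder visits root last, so walk postorder right-to-left;
each value is the root of the current inorder slice — split it at that
value, recurse on the right subtree first, then the left.
Recursive splits:
  root=3; inorder splits into left=[1], right=[5, 13, 18, 20, 25]
  root=13; inorder splits into left=[5], right=[18, 20, 25]
  root=20; inorder splits into left=[18], right=[25]
  root=25; inorder splits into left=[], right=[]
  root=18; inorder splits into left=[], right=[]
  root=5; inorder splits into left=[], right=[]
  root=1; inorder splits into left=[], right=[]
Reconstructed level-order: [3, 1, 13, 5, 20, 18, 25]


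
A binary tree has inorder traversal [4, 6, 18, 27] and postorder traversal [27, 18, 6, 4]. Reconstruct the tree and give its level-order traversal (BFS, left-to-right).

Inorder:   [4, 6, 18, 27]
Postorder: [27, 18, 6, 4]
Algorithm: postorder visits root last, so walk postorder right-to-left;
each value is the root of the current inorder slice — split it at that
value, recurse on the right subtree first, then the left.
Recursive splits:
  root=4; inorder splits into left=[], right=[6, 18, 27]
  root=6; inorder splits into left=[], right=[18, 27]
  root=18; inorder splits into left=[], right=[27]
  root=27; inorder splits into left=[], right=[]
Reconstructed level-order: [4, 6, 18, 27]


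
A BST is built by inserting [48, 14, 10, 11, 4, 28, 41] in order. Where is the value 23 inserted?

Starting tree (level order): [48, 14, None, 10, 28, 4, 11, None, 41]
Insertion path: 48 -> 14 -> 28
Result: insert 23 as left child of 28
Final tree (level order): [48, 14, None, 10, 28, 4, 11, 23, 41]


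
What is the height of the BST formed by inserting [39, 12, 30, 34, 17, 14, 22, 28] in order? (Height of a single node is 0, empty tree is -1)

Insertion order: [39, 12, 30, 34, 17, 14, 22, 28]
Tree (level-order array): [39, 12, None, None, 30, 17, 34, 14, 22, None, None, None, None, None, 28]
Compute height bottom-up (empty subtree = -1):
  height(14) = 1 + max(-1, -1) = 0
  height(28) = 1 + max(-1, -1) = 0
  height(22) = 1 + max(-1, 0) = 1
  height(17) = 1 + max(0, 1) = 2
  height(34) = 1 + max(-1, -1) = 0
  height(30) = 1 + max(2, 0) = 3
  height(12) = 1 + max(-1, 3) = 4
  height(39) = 1 + max(4, -1) = 5
Height = 5


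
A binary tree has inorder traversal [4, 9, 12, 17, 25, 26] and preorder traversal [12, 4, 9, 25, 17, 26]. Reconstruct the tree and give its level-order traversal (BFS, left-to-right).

Inorder:  [4, 9, 12, 17, 25, 26]
Preorder: [12, 4, 9, 25, 17, 26]
Algorithm: preorder visits root first, so consume preorder in order;
for each root, split the current inorder slice at that value into
left-subtree inorder and right-subtree inorder, then recurse.
Recursive splits:
  root=12; inorder splits into left=[4, 9], right=[17, 25, 26]
  root=4; inorder splits into left=[], right=[9]
  root=9; inorder splits into left=[], right=[]
  root=25; inorder splits into left=[17], right=[26]
  root=17; inorder splits into left=[], right=[]
  root=26; inorder splits into left=[], right=[]
Reconstructed level-order: [12, 4, 25, 9, 17, 26]


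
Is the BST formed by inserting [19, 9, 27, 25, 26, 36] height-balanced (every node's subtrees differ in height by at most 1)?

Tree (level-order array): [19, 9, 27, None, None, 25, 36, None, 26]
Definition: a tree is height-balanced if, at every node, |h(left) - h(right)| <= 1 (empty subtree has height -1).
Bottom-up per-node check:
  node 9: h_left=-1, h_right=-1, diff=0 [OK], height=0
  node 26: h_left=-1, h_right=-1, diff=0 [OK], height=0
  node 25: h_left=-1, h_right=0, diff=1 [OK], height=1
  node 36: h_left=-1, h_right=-1, diff=0 [OK], height=0
  node 27: h_left=1, h_right=0, diff=1 [OK], height=2
  node 19: h_left=0, h_right=2, diff=2 [FAIL (|0-2|=2 > 1)], height=3
Node 19 violates the condition: |0 - 2| = 2 > 1.
Result: Not balanced


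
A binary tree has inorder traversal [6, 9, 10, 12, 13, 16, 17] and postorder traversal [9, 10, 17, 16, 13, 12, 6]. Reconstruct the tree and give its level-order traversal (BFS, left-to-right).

Inorder:   [6, 9, 10, 12, 13, 16, 17]
Postorder: [9, 10, 17, 16, 13, 12, 6]
Algorithm: postorder visits root last, so walk postorder right-to-left;
each value is the root of the current inorder slice — split it at that
value, recurse on the right subtree first, then the left.
Recursive splits:
  root=6; inorder splits into left=[], right=[9, 10, 12, 13, 16, 17]
  root=12; inorder splits into left=[9, 10], right=[13, 16, 17]
  root=13; inorder splits into left=[], right=[16, 17]
  root=16; inorder splits into left=[], right=[17]
  root=17; inorder splits into left=[], right=[]
  root=10; inorder splits into left=[9], right=[]
  root=9; inorder splits into left=[], right=[]
Reconstructed level-order: [6, 12, 10, 13, 9, 16, 17]


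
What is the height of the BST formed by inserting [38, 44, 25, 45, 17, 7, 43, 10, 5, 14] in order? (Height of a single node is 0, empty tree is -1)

Insertion order: [38, 44, 25, 45, 17, 7, 43, 10, 5, 14]
Tree (level-order array): [38, 25, 44, 17, None, 43, 45, 7, None, None, None, None, None, 5, 10, None, None, None, 14]
Compute height bottom-up (empty subtree = -1):
  height(5) = 1 + max(-1, -1) = 0
  height(14) = 1 + max(-1, -1) = 0
  height(10) = 1 + max(-1, 0) = 1
  height(7) = 1 + max(0, 1) = 2
  height(17) = 1 + max(2, -1) = 3
  height(25) = 1 + max(3, -1) = 4
  height(43) = 1 + max(-1, -1) = 0
  height(45) = 1 + max(-1, -1) = 0
  height(44) = 1 + max(0, 0) = 1
  height(38) = 1 + max(4, 1) = 5
Height = 5


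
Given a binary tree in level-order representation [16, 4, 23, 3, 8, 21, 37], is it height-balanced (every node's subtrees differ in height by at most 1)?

Tree (level-order array): [16, 4, 23, 3, 8, 21, 37]
Definition: a tree is height-balanced if, at every node, |h(left) - h(right)| <= 1 (empty subtree has height -1).
Bottom-up per-node check:
  node 3: h_left=-1, h_right=-1, diff=0 [OK], height=0
  node 8: h_left=-1, h_right=-1, diff=0 [OK], height=0
  node 4: h_left=0, h_right=0, diff=0 [OK], height=1
  node 21: h_left=-1, h_right=-1, diff=0 [OK], height=0
  node 37: h_left=-1, h_right=-1, diff=0 [OK], height=0
  node 23: h_left=0, h_right=0, diff=0 [OK], height=1
  node 16: h_left=1, h_right=1, diff=0 [OK], height=2
All nodes satisfy the balance condition.
Result: Balanced


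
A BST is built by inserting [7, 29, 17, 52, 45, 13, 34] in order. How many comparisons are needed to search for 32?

Search path for 32: 7 -> 29 -> 52 -> 45 -> 34
Found: False
Comparisons: 5


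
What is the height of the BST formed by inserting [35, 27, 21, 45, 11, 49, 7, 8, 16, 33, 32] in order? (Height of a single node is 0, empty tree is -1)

Insertion order: [35, 27, 21, 45, 11, 49, 7, 8, 16, 33, 32]
Tree (level-order array): [35, 27, 45, 21, 33, None, 49, 11, None, 32, None, None, None, 7, 16, None, None, None, 8]
Compute height bottom-up (empty subtree = -1):
  height(8) = 1 + max(-1, -1) = 0
  height(7) = 1 + max(-1, 0) = 1
  height(16) = 1 + max(-1, -1) = 0
  height(11) = 1 + max(1, 0) = 2
  height(21) = 1 + max(2, -1) = 3
  height(32) = 1 + max(-1, -1) = 0
  height(33) = 1 + max(0, -1) = 1
  height(27) = 1 + max(3, 1) = 4
  height(49) = 1 + max(-1, -1) = 0
  height(45) = 1 + max(-1, 0) = 1
  height(35) = 1 + max(4, 1) = 5
Height = 5


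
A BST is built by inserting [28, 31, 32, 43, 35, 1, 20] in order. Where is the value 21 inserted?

Starting tree (level order): [28, 1, 31, None, 20, None, 32, None, None, None, 43, 35]
Insertion path: 28 -> 1 -> 20
Result: insert 21 as right child of 20
Final tree (level order): [28, 1, 31, None, 20, None, 32, None, 21, None, 43, None, None, 35]


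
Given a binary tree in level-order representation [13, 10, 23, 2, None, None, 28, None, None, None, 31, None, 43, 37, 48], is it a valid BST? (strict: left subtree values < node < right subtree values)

Level-order array: [13, 10, 23, 2, None, None, 28, None, None, None, 31, None, 43, 37, 48]
Validate using subtree bounds (lo, hi): at each node, require lo < value < hi,
then recurse left with hi=value and right with lo=value.
Preorder trace (stopping at first violation):
  at node 13 with bounds (-inf, +inf): OK
  at node 10 with bounds (-inf, 13): OK
  at node 2 with bounds (-inf, 10): OK
  at node 23 with bounds (13, +inf): OK
  at node 28 with bounds (23, +inf): OK
  at node 31 with bounds (28, +inf): OK
  at node 43 with bounds (31, +inf): OK
  at node 37 with bounds (31, 43): OK
  at node 48 with bounds (43, +inf): OK
No violation found at any node.
Result: Valid BST


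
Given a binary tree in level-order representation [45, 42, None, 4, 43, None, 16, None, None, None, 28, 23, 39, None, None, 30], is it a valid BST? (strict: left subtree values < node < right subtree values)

Level-order array: [45, 42, None, 4, 43, None, 16, None, None, None, 28, 23, 39, None, None, 30]
Validate using subtree bounds (lo, hi): at each node, require lo < value < hi,
then recurse left with hi=value and right with lo=value.
Preorder trace (stopping at first violation):
  at node 45 with bounds (-inf, +inf): OK
  at node 42 with bounds (-inf, 45): OK
  at node 4 with bounds (-inf, 42): OK
  at node 16 with bounds (4, 42): OK
  at node 28 with bounds (16, 42): OK
  at node 23 with bounds (16, 28): OK
  at node 39 with bounds (28, 42): OK
  at node 30 with bounds (28, 39): OK
  at node 43 with bounds (42, 45): OK
No violation found at any node.
Result: Valid BST


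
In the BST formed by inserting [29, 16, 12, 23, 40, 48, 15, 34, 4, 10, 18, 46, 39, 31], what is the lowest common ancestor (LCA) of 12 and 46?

Tree insertion order: [29, 16, 12, 23, 40, 48, 15, 34, 4, 10, 18, 46, 39, 31]
Tree (level-order array): [29, 16, 40, 12, 23, 34, 48, 4, 15, 18, None, 31, 39, 46, None, None, 10]
In a BST, the LCA of p=12, q=46 is the first node v on the
root-to-leaf path with p <= v <= q (go left if both < v, right if both > v).
Walk from root:
  at 29: 12 <= 29 <= 46, this is the LCA
LCA = 29


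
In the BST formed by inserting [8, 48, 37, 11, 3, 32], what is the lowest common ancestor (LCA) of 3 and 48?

Tree insertion order: [8, 48, 37, 11, 3, 32]
Tree (level-order array): [8, 3, 48, None, None, 37, None, 11, None, None, 32]
In a BST, the LCA of p=3, q=48 is the first node v on the
root-to-leaf path with p <= v <= q (go left if both < v, right if both > v).
Walk from root:
  at 8: 3 <= 8 <= 48, this is the LCA
LCA = 8


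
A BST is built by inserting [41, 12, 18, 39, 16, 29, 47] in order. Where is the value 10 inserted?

Starting tree (level order): [41, 12, 47, None, 18, None, None, 16, 39, None, None, 29]
Insertion path: 41 -> 12
Result: insert 10 as left child of 12
Final tree (level order): [41, 12, 47, 10, 18, None, None, None, None, 16, 39, None, None, 29]


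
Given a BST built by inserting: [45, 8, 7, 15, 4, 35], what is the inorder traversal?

Tree insertion order: [45, 8, 7, 15, 4, 35]
Tree (level-order array): [45, 8, None, 7, 15, 4, None, None, 35]
Inorder traversal: [4, 7, 8, 15, 35, 45]


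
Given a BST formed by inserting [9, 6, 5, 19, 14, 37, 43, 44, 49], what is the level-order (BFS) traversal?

Tree insertion order: [9, 6, 5, 19, 14, 37, 43, 44, 49]
Tree (level-order array): [9, 6, 19, 5, None, 14, 37, None, None, None, None, None, 43, None, 44, None, 49]
BFS from the root, enqueuing left then right child of each popped node:
  queue [9] -> pop 9, enqueue [6, 19], visited so far: [9]
  queue [6, 19] -> pop 6, enqueue [5], visited so far: [9, 6]
  queue [19, 5] -> pop 19, enqueue [14, 37], visited so far: [9, 6, 19]
  queue [5, 14, 37] -> pop 5, enqueue [none], visited so far: [9, 6, 19, 5]
  queue [14, 37] -> pop 14, enqueue [none], visited so far: [9, 6, 19, 5, 14]
  queue [37] -> pop 37, enqueue [43], visited so far: [9, 6, 19, 5, 14, 37]
  queue [43] -> pop 43, enqueue [44], visited so far: [9, 6, 19, 5, 14, 37, 43]
  queue [44] -> pop 44, enqueue [49], visited so far: [9, 6, 19, 5, 14, 37, 43, 44]
  queue [49] -> pop 49, enqueue [none], visited so far: [9, 6, 19, 5, 14, 37, 43, 44, 49]
Result: [9, 6, 19, 5, 14, 37, 43, 44, 49]


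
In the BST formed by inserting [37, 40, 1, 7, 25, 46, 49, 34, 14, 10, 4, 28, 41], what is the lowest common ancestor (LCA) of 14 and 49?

Tree insertion order: [37, 40, 1, 7, 25, 46, 49, 34, 14, 10, 4, 28, 41]
Tree (level-order array): [37, 1, 40, None, 7, None, 46, 4, 25, 41, 49, None, None, 14, 34, None, None, None, None, 10, None, 28]
In a BST, the LCA of p=14, q=49 is the first node v on the
root-to-leaf path with p <= v <= q (go left if both < v, right if both > v).
Walk from root:
  at 37: 14 <= 37 <= 49, this is the LCA
LCA = 37


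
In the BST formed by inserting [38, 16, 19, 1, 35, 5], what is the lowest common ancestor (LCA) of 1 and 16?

Tree insertion order: [38, 16, 19, 1, 35, 5]
Tree (level-order array): [38, 16, None, 1, 19, None, 5, None, 35]
In a BST, the LCA of p=1, q=16 is the first node v on the
root-to-leaf path with p <= v <= q (go left if both < v, right if both > v).
Walk from root:
  at 38: both 1 and 16 < 38, go left
  at 16: 1 <= 16 <= 16, this is the LCA
LCA = 16


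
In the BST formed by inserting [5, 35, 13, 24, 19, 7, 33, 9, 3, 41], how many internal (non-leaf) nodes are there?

Tree built from: [5, 35, 13, 24, 19, 7, 33, 9, 3, 41]
Tree (level-order array): [5, 3, 35, None, None, 13, 41, 7, 24, None, None, None, 9, 19, 33]
Rule: An internal node has at least one child.
Per-node child counts:
  node 5: 2 child(ren)
  node 3: 0 child(ren)
  node 35: 2 child(ren)
  node 13: 2 child(ren)
  node 7: 1 child(ren)
  node 9: 0 child(ren)
  node 24: 2 child(ren)
  node 19: 0 child(ren)
  node 33: 0 child(ren)
  node 41: 0 child(ren)
Matching nodes: [5, 35, 13, 7, 24]
Count of internal (non-leaf) nodes: 5


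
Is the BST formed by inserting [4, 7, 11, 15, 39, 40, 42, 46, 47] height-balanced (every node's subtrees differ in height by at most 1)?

Tree (level-order array): [4, None, 7, None, 11, None, 15, None, 39, None, 40, None, 42, None, 46, None, 47]
Definition: a tree is height-balanced if, at every node, |h(left) - h(right)| <= 1 (empty subtree has height -1).
Bottom-up per-node check:
  node 47: h_left=-1, h_right=-1, diff=0 [OK], height=0
  node 46: h_left=-1, h_right=0, diff=1 [OK], height=1
  node 42: h_left=-1, h_right=1, diff=2 [FAIL (|-1-1|=2 > 1)], height=2
  node 40: h_left=-1, h_right=2, diff=3 [FAIL (|-1-2|=3 > 1)], height=3
  node 39: h_left=-1, h_right=3, diff=4 [FAIL (|-1-3|=4 > 1)], height=4
  node 15: h_left=-1, h_right=4, diff=5 [FAIL (|-1-4|=5 > 1)], height=5
  node 11: h_left=-1, h_right=5, diff=6 [FAIL (|-1-5|=6 > 1)], height=6
  node 7: h_left=-1, h_right=6, diff=7 [FAIL (|-1-6|=7 > 1)], height=7
  node 4: h_left=-1, h_right=7, diff=8 [FAIL (|-1-7|=8 > 1)], height=8
Node 42 violates the condition: |-1 - 1| = 2 > 1.
Result: Not balanced


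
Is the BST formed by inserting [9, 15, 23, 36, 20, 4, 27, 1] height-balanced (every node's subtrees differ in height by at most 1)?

Tree (level-order array): [9, 4, 15, 1, None, None, 23, None, None, 20, 36, None, None, 27]
Definition: a tree is height-balanced if, at every node, |h(left) - h(right)| <= 1 (empty subtree has height -1).
Bottom-up per-node check:
  node 1: h_left=-1, h_right=-1, diff=0 [OK], height=0
  node 4: h_left=0, h_right=-1, diff=1 [OK], height=1
  node 20: h_left=-1, h_right=-1, diff=0 [OK], height=0
  node 27: h_left=-1, h_right=-1, diff=0 [OK], height=0
  node 36: h_left=0, h_right=-1, diff=1 [OK], height=1
  node 23: h_left=0, h_right=1, diff=1 [OK], height=2
  node 15: h_left=-1, h_right=2, diff=3 [FAIL (|-1-2|=3 > 1)], height=3
  node 9: h_left=1, h_right=3, diff=2 [FAIL (|1-3|=2 > 1)], height=4
Node 15 violates the condition: |-1 - 2| = 3 > 1.
Result: Not balanced


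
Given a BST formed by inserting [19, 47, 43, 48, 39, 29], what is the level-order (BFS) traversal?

Tree insertion order: [19, 47, 43, 48, 39, 29]
Tree (level-order array): [19, None, 47, 43, 48, 39, None, None, None, 29]
BFS from the root, enqueuing left then right child of each popped node:
  queue [19] -> pop 19, enqueue [47], visited so far: [19]
  queue [47] -> pop 47, enqueue [43, 48], visited so far: [19, 47]
  queue [43, 48] -> pop 43, enqueue [39], visited so far: [19, 47, 43]
  queue [48, 39] -> pop 48, enqueue [none], visited so far: [19, 47, 43, 48]
  queue [39] -> pop 39, enqueue [29], visited so far: [19, 47, 43, 48, 39]
  queue [29] -> pop 29, enqueue [none], visited so far: [19, 47, 43, 48, 39, 29]
Result: [19, 47, 43, 48, 39, 29]


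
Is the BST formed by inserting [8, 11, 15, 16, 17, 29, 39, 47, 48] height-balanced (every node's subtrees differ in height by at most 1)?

Tree (level-order array): [8, None, 11, None, 15, None, 16, None, 17, None, 29, None, 39, None, 47, None, 48]
Definition: a tree is height-balanced if, at every node, |h(left) - h(right)| <= 1 (empty subtree has height -1).
Bottom-up per-node check:
  node 48: h_left=-1, h_right=-1, diff=0 [OK], height=0
  node 47: h_left=-1, h_right=0, diff=1 [OK], height=1
  node 39: h_left=-1, h_right=1, diff=2 [FAIL (|-1-1|=2 > 1)], height=2
  node 29: h_left=-1, h_right=2, diff=3 [FAIL (|-1-2|=3 > 1)], height=3
  node 17: h_left=-1, h_right=3, diff=4 [FAIL (|-1-3|=4 > 1)], height=4
  node 16: h_left=-1, h_right=4, diff=5 [FAIL (|-1-4|=5 > 1)], height=5
  node 15: h_left=-1, h_right=5, diff=6 [FAIL (|-1-5|=6 > 1)], height=6
  node 11: h_left=-1, h_right=6, diff=7 [FAIL (|-1-6|=7 > 1)], height=7
  node 8: h_left=-1, h_right=7, diff=8 [FAIL (|-1-7|=8 > 1)], height=8
Node 39 violates the condition: |-1 - 1| = 2 > 1.
Result: Not balanced


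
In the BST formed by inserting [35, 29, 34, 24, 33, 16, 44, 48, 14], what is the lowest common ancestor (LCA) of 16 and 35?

Tree insertion order: [35, 29, 34, 24, 33, 16, 44, 48, 14]
Tree (level-order array): [35, 29, 44, 24, 34, None, 48, 16, None, 33, None, None, None, 14]
In a BST, the LCA of p=16, q=35 is the first node v on the
root-to-leaf path with p <= v <= q (go left if both < v, right if both > v).
Walk from root:
  at 35: 16 <= 35 <= 35, this is the LCA
LCA = 35


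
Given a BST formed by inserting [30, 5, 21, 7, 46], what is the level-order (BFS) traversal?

Tree insertion order: [30, 5, 21, 7, 46]
Tree (level-order array): [30, 5, 46, None, 21, None, None, 7]
BFS from the root, enqueuing left then right child of each popped node:
  queue [30] -> pop 30, enqueue [5, 46], visited so far: [30]
  queue [5, 46] -> pop 5, enqueue [21], visited so far: [30, 5]
  queue [46, 21] -> pop 46, enqueue [none], visited so far: [30, 5, 46]
  queue [21] -> pop 21, enqueue [7], visited so far: [30, 5, 46, 21]
  queue [7] -> pop 7, enqueue [none], visited so far: [30, 5, 46, 21, 7]
Result: [30, 5, 46, 21, 7]


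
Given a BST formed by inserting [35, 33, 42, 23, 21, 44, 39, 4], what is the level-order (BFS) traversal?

Tree insertion order: [35, 33, 42, 23, 21, 44, 39, 4]
Tree (level-order array): [35, 33, 42, 23, None, 39, 44, 21, None, None, None, None, None, 4]
BFS from the root, enqueuing left then right child of each popped node:
  queue [35] -> pop 35, enqueue [33, 42], visited so far: [35]
  queue [33, 42] -> pop 33, enqueue [23], visited so far: [35, 33]
  queue [42, 23] -> pop 42, enqueue [39, 44], visited so far: [35, 33, 42]
  queue [23, 39, 44] -> pop 23, enqueue [21], visited so far: [35, 33, 42, 23]
  queue [39, 44, 21] -> pop 39, enqueue [none], visited so far: [35, 33, 42, 23, 39]
  queue [44, 21] -> pop 44, enqueue [none], visited so far: [35, 33, 42, 23, 39, 44]
  queue [21] -> pop 21, enqueue [4], visited so far: [35, 33, 42, 23, 39, 44, 21]
  queue [4] -> pop 4, enqueue [none], visited so far: [35, 33, 42, 23, 39, 44, 21, 4]
Result: [35, 33, 42, 23, 39, 44, 21, 4]


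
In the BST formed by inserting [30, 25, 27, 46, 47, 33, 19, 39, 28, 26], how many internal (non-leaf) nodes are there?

Tree built from: [30, 25, 27, 46, 47, 33, 19, 39, 28, 26]
Tree (level-order array): [30, 25, 46, 19, 27, 33, 47, None, None, 26, 28, None, 39]
Rule: An internal node has at least one child.
Per-node child counts:
  node 30: 2 child(ren)
  node 25: 2 child(ren)
  node 19: 0 child(ren)
  node 27: 2 child(ren)
  node 26: 0 child(ren)
  node 28: 0 child(ren)
  node 46: 2 child(ren)
  node 33: 1 child(ren)
  node 39: 0 child(ren)
  node 47: 0 child(ren)
Matching nodes: [30, 25, 27, 46, 33]
Count of internal (non-leaf) nodes: 5


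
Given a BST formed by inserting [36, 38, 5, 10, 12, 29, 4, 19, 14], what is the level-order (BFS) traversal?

Tree insertion order: [36, 38, 5, 10, 12, 29, 4, 19, 14]
Tree (level-order array): [36, 5, 38, 4, 10, None, None, None, None, None, 12, None, 29, 19, None, 14]
BFS from the root, enqueuing left then right child of each popped node:
  queue [36] -> pop 36, enqueue [5, 38], visited so far: [36]
  queue [5, 38] -> pop 5, enqueue [4, 10], visited so far: [36, 5]
  queue [38, 4, 10] -> pop 38, enqueue [none], visited so far: [36, 5, 38]
  queue [4, 10] -> pop 4, enqueue [none], visited so far: [36, 5, 38, 4]
  queue [10] -> pop 10, enqueue [12], visited so far: [36, 5, 38, 4, 10]
  queue [12] -> pop 12, enqueue [29], visited so far: [36, 5, 38, 4, 10, 12]
  queue [29] -> pop 29, enqueue [19], visited so far: [36, 5, 38, 4, 10, 12, 29]
  queue [19] -> pop 19, enqueue [14], visited so far: [36, 5, 38, 4, 10, 12, 29, 19]
  queue [14] -> pop 14, enqueue [none], visited so far: [36, 5, 38, 4, 10, 12, 29, 19, 14]
Result: [36, 5, 38, 4, 10, 12, 29, 19, 14]


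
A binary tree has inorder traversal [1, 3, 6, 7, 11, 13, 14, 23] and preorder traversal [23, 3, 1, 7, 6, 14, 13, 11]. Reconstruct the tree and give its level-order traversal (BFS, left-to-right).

Inorder:  [1, 3, 6, 7, 11, 13, 14, 23]
Preorder: [23, 3, 1, 7, 6, 14, 13, 11]
Algorithm: preorder visits root first, so consume preorder in order;
for each root, split the current inorder slice at that value into
left-subtree inorder and right-subtree inorder, then recurse.
Recursive splits:
  root=23; inorder splits into left=[1, 3, 6, 7, 11, 13, 14], right=[]
  root=3; inorder splits into left=[1], right=[6, 7, 11, 13, 14]
  root=1; inorder splits into left=[], right=[]
  root=7; inorder splits into left=[6], right=[11, 13, 14]
  root=6; inorder splits into left=[], right=[]
  root=14; inorder splits into left=[11, 13], right=[]
  root=13; inorder splits into left=[11], right=[]
  root=11; inorder splits into left=[], right=[]
Reconstructed level-order: [23, 3, 1, 7, 6, 14, 13, 11]


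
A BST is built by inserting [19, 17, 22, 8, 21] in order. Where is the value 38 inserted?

Starting tree (level order): [19, 17, 22, 8, None, 21]
Insertion path: 19 -> 22
Result: insert 38 as right child of 22
Final tree (level order): [19, 17, 22, 8, None, 21, 38]


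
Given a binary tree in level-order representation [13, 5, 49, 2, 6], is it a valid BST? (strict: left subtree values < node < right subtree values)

Level-order array: [13, 5, 49, 2, 6]
Validate using subtree bounds (lo, hi): at each node, require lo < value < hi,
then recurse left with hi=value and right with lo=value.
Preorder trace (stopping at first violation):
  at node 13 with bounds (-inf, +inf): OK
  at node 5 with bounds (-inf, 13): OK
  at node 2 with bounds (-inf, 5): OK
  at node 6 with bounds (5, 13): OK
  at node 49 with bounds (13, +inf): OK
No violation found at any node.
Result: Valid BST


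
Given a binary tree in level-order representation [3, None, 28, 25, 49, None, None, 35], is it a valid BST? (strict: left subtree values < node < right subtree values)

Level-order array: [3, None, 28, 25, 49, None, None, 35]
Validate using subtree bounds (lo, hi): at each node, require lo < value < hi,
then recurse left with hi=value and right with lo=value.
Preorder trace (stopping at first violation):
  at node 3 with bounds (-inf, +inf): OK
  at node 28 with bounds (3, +inf): OK
  at node 25 with bounds (3, 28): OK
  at node 49 with bounds (28, +inf): OK
  at node 35 with bounds (28, 49): OK
No violation found at any node.
Result: Valid BST


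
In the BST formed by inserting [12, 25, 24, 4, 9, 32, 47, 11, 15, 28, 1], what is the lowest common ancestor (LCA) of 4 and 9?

Tree insertion order: [12, 25, 24, 4, 9, 32, 47, 11, 15, 28, 1]
Tree (level-order array): [12, 4, 25, 1, 9, 24, 32, None, None, None, 11, 15, None, 28, 47]
In a BST, the LCA of p=4, q=9 is the first node v on the
root-to-leaf path with p <= v <= q (go left if both < v, right if both > v).
Walk from root:
  at 12: both 4 and 9 < 12, go left
  at 4: 4 <= 4 <= 9, this is the LCA
LCA = 4


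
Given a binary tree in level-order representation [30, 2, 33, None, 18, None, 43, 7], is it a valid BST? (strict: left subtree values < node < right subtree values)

Level-order array: [30, 2, 33, None, 18, None, 43, 7]
Validate using subtree bounds (lo, hi): at each node, require lo < value < hi,
then recurse left with hi=value and right with lo=value.
Preorder trace (stopping at first violation):
  at node 30 with bounds (-inf, +inf): OK
  at node 2 with bounds (-inf, 30): OK
  at node 18 with bounds (2, 30): OK
  at node 7 with bounds (2, 18): OK
  at node 33 with bounds (30, +inf): OK
  at node 43 with bounds (33, +inf): OK
No violation found at any node.
Result: Valid BST


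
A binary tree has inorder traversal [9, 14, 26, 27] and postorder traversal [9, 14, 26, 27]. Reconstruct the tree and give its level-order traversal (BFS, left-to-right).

Inorder:   [9, 14, 26, 27]
Postorder: [9, 14, 26, 27]
Algorithm: postorder visits root last, so walk postorder right-to-left;
each value is the root of the current inorder slice — split it at that
value, recurse on the right subtree first, then the left.
Recursive splits:
  root=27; inorder splits into left=[9, 14, 26], right=[]
  root=26; inorder splits into left=[9, 14], right=[]
  root=14; inorder splits into left=[9], right=[]
  root=9; inorder splits into left=[], right=[]
Reconstructed level-order: [27, 26, 14, 9]


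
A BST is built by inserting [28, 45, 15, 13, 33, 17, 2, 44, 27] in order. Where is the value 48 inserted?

Starting tree (level order): [28, 15, 45, 13, 17, 33, None, 2, None, None, 27, None, 44]
Insertion path: 28 -> 45
Result: insert 48 as right child of 45
Final tree (level order): [28, 15, 45, 13, 17, 33, 48, 2, None, None, 27, None, 44]


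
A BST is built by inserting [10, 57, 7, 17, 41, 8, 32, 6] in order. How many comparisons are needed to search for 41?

Search path for 41: 10 -> 57 -> 17 -> 41
Found: True
Comparisons: 4


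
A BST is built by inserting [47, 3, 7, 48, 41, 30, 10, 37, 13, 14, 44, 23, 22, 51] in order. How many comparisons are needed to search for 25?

Search path for 25: 47 -> 3 -> 7 -> 41 -> 30 -> 10 -> 13 -> 14 -> 23
Found: False
Comparisons: 9


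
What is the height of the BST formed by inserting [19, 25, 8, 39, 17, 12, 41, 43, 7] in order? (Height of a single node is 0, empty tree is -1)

Insertion order: [19, 25, 8, 39, 17, 12, 41, 43, 7]
Tree (level-order array): [19, 8, 25, 7, 17, None, 39, None, None, 12, None, None, 41, None, None, None, 43]
Compute height bottom-up (empty subtree = -1):
  height(7) = 1 + max(-1, -1) = 0
  height(12) = 1 + max(-1, -1) = 0
  height(17) = 1 + max(0, -1) = 1
  height(8) = 1 + max(0, 1) = 2
  height(43) = 1 + max(-1, -1) = 0
  height(41) = 1 + max(-1, 0) = 1
  height(39) = 1 + max(-1, 1) = 2
  height(25) = 1 + max(-1, 2) = 3
  height(19) = 1 + max(2, 3) = 4
Height = 4


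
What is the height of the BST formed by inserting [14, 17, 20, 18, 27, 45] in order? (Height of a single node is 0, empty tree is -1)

Insertion order: [14, 17, 20, 18, 27, 45]
Tree (level-order array): [14, None, 17, None, 20, 18, 27, None, None, None, 45]
Compute height bottom-up (empty subtree = -1):
  height(18) = 1 + max(-1, -1) = 0
  height(45) = 1 + max(-1, -1) = 0
  height(27) = 1 + max(-1, 0) = 1
  height(20) = 1 + max(0, 1) = 2
  height(17) = 1 + max(-1, 2) = 3
  height(14) = 1 + max(-1, 3) = 4
Height = 4


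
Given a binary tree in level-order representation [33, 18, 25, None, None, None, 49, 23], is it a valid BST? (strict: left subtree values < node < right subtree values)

Level-order array: [33, 18, 25, None, None, None, 49, 23]
Validate using subtree bounds (lo, hi): at each node, require lo < value < hi,
then recurse left with hi=value and right with lo=value.
Preorder trace (stopping at first violation):
  at node 33 with bounds (-inf, +inf): OK
  at node 18 with bounds (-inf, 33): OK
  at node 25 with bounds (33, +inf): VIOLATION
Node 25 violates its bound: not (33 < 25 < +inf).
Result: Not a valid BST


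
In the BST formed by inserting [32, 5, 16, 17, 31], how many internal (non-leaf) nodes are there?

Tree built from: [32, 5, 16, 17, 31]
Tree (level-order array): [32, 5, None, None, 16, None, 17, None, 31]
Rule: An internal node has at least one child.
Per-node child counts:
  node 32: 1 child(ren)
  node 5: 1 child(ren)
  node 16: 1 child(ren)
  node 17: 1 child(ren)
  node 31: 0 child(ren)
Matching nodes: [32, 5, 16, 17]
Count of internal (non-leaf) nodes: 4


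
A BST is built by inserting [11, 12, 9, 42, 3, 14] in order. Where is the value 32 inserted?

Starting tree (level order): [11, 9, 12, 3, None, None, 42, None, None, 14]
Insertion path: 11 -> 12 -> 42 -> 14
Result: insert 32 as right child of 14
Final tree (level order): [11, 9, 12, 3, None, None, 42, None, None, 14, None, None, 32]


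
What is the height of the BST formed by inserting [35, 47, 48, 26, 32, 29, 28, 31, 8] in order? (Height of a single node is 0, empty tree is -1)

Insertion order: [35, 47, 48, 26, 32, 29, 28, 31, 8]
Tree (level-order array): [35, 26, 47, 8, 32, None, 48, None, None, 29, None, None, None, 28, 31]
Compute height bottom-up (empty subtree = -1):
  height(8) = 1 + max(-1, -1) = 0
  height(28) = 1 + max(-1, -1) = 0
  height(31) = 1 + max(-1, -1) = 0
  height(29) = 1 + max(0, 0) = 1
  height(32) = 1 + max(1, -1) = 2
  height(26) = 1 + max(0, 2) = 3
  height(48) = 1 + max(-1, -1) = 0
  height(47) = 1 + max(-1, 0) = 1
  height(35) = 1 + max(3, 1) = 4
Height = 4


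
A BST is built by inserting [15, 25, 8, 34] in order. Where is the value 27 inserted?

Starting tree (level order): [15, 8, 25, None, None, None, 34]
Insertion path: 15 -> 25 -> 34
Result: insert 27 as left child of 34
Final tree (level order): [15, 8, 25, None, None, None, 34, 27]


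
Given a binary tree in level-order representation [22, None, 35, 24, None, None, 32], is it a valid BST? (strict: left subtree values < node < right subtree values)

Level-order array: [22, None, 35, 24, None, None, 32]
Validate using subtree bounds (lo, hi): at each node, require lo < value < hi,
then recurse left with hi=value and right with lo=value.
Preorder trace (stopping at first violation):
  at node 22 with bounds (-inf, +inf): OK
  at node 35 with bounds (22, +inf): OK
  at node 24 with bounds (22, 35): OK
  at node 32 with bounds (24, 35): OK
No violation found at any node.
Result: Valid BST


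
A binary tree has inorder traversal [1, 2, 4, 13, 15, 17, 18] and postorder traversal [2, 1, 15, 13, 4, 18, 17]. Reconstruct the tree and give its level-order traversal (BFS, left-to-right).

Inorder:   [1, 2, 4, 13, 15, 17, 18]
Postorder: [2, 1, 15, 13, 4, 18, 17]
Algorithm: postorder visits root last, so walk postorder right-to-left;
each value is the root of the current inorder slice — split it at that
value, recurse on the right subtree first, then the left.
Recursive splits:
  root=17; inorder splits into left=[1, 2, 4, 13, 15], right=[18]
  root=18; inorder splits into left=[], right=[]
  root=4; inorder splits into left=[1, 2], right=[13, 15]
  root=13; inorder splits into left=[], right=[15]
  root=15; inorder splits into left=[], right=[]
  root=1; inorder splits into left=[], right=[2]
  root=2; inorder splits into left=[], right=[]
Reconstructed level-order: [17, 4, 18, 1, 13, 2, 15]


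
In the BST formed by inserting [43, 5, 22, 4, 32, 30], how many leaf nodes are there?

Tree built from: [43, 5, 22, 4, 32, 30]
Tree (level-order array): [43, 5, None, 4, 22, None, None, None, 32, 30]
Rule: A leaf has 0 children.
Per-node child counts:
  node 43: 1 child(ren)
  node 5: 2 child(ren)
  node 4: 0 child(ren)
  node 22: 1 child(ren)
  node 32: 1 child(ren)
  node 30: 0 child(ren)
Matching nodes: [4, 30]
Count of leaf nodes: 2
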